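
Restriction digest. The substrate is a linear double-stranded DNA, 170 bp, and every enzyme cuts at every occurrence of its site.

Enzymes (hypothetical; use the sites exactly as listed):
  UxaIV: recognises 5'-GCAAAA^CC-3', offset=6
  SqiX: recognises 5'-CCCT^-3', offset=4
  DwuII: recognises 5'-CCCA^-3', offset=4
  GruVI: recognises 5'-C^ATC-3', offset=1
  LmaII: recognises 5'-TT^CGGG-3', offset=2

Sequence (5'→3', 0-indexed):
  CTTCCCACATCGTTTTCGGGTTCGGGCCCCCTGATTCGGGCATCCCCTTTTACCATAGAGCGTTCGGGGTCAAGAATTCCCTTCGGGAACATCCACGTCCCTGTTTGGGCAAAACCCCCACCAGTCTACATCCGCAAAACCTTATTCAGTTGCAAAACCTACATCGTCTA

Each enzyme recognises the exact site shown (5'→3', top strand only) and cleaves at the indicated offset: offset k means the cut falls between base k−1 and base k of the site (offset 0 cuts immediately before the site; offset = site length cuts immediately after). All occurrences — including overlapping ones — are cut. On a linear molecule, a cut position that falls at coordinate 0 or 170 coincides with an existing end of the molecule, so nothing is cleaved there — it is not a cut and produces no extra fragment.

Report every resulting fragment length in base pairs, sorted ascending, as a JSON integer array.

Site scan:
  UxaIV (GCAAAACC, off=6): starts [108, 133, 151] → cuts [114, 139, 157]
  SqiX (CCCT, off=4): starts [28, 44, 78, 98] → cuts [32, 48, 82, 102]
  DwuII (CCCA, off=4): starts [3, 116] → cuts [7, 120]
  GruVI (CATC, off=1): starts [7, 40, 89, 128, 161] → cuts [8, 41, 90, 129, 162]
  LmaII (TTCGGG, off=2): starts [14, 20, 34, 62, 81] → cuts [16, 22, 36, 64, 83]

All cut coordinates (distinct, sorted): [7, 8, 16, 22, 32, 36, 41, 48, 64, 82, 83, 90, 102, 114, 120, 129, 139, 157, 162]

Fragment lengths:
  [0,7): 7 bp
  [7,8): 1 bp
  [8,16): 8 bp
  [16,22): 6 bp
  [22,32): 10 bp
  [32,36): 4 bp
  [36,41): 5 bp
  [41,48): 7 bp
  [48,64): 16 bp
  [64,82): 18 bp
  [82,83): 1 bp
  [83,90): 7 bp
  [90,102): 12 bp
  [102,114): 12 bp
  [114,120): 6 bp
  [120,129): 9 bp
  [129,139): 10 bp
  [139,157): 18 bp
  [157,162): 5 bp
  [162,170): 8 bp

[1,1,4,5,5,6,6,7,7,7,8,8,9,10,10,12,12,16,18,18]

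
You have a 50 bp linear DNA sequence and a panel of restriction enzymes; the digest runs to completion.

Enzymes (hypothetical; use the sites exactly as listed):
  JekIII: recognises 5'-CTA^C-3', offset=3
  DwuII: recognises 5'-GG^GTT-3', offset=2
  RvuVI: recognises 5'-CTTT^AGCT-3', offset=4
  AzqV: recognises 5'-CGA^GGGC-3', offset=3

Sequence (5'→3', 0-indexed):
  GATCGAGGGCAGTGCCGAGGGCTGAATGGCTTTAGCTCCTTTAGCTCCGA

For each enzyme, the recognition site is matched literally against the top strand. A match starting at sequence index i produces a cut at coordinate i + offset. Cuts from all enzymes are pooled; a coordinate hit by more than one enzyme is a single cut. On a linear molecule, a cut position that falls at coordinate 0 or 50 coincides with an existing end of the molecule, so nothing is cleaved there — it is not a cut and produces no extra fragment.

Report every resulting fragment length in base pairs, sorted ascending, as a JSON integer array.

Scan for sites:
  JekIII (CTAC, off=3): no sites
  DwuII (GGGTT, off=2): no sites
  RvuVI (CTTTAGCT, off=4): starts [29, 38] → cuts [33, 42]
  AzqV (CGAGGGC, off=3): starts [3, 15] → cuts [6, 18]

Pooled cuts: [6, 18, 33, 42]

Fragments:
  [0,6): 6 bp
  [6,18): 12 bp
  [18,33): 15 bp
  [33,42): 9 bp
  [42,50): 8 bp

[6,8,9,12,15]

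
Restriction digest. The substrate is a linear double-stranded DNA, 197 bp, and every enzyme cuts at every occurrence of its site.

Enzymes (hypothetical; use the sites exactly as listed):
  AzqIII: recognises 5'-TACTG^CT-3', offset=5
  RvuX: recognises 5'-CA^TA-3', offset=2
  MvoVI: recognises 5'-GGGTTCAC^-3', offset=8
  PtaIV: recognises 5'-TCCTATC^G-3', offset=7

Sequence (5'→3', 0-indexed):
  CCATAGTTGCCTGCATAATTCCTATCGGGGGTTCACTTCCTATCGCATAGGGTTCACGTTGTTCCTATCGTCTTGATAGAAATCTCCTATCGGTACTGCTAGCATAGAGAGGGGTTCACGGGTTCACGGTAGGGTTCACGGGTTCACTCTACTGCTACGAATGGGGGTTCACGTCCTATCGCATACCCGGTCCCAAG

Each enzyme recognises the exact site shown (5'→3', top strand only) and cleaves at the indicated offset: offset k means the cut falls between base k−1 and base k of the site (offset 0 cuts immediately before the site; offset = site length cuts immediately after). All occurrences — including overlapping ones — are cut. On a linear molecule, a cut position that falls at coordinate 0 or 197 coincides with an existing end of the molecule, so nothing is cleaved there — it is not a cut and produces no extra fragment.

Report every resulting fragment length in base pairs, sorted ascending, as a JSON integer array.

[3,3,3,6,7,7,8,8,8,8,10,10,11,12,12,12,14,15,18,22]

Per-enzyme occurrences:
  AzqIII (TACTGCT, off=5): starts [93, 149] → cuts [98, 154]
  RvuX (CATA, off=2): starts [1, 13, 45, 102, 181] → cuts [3, 15, 47, 104, 183]
  MvoVI (GGGTTCAC, off=8): starts [28, 49, 111, 119, 131, 139, 164] → cuts [36, 57, 119, 127, 139, 147, 172]
  PtaIV (TCCTATCG, off=7): starts [19, 37, 62, 84, 173] → cuts [26, 44, 69, 91, 180]

All cut coordinates (distinct, sorted): [3, 15, 26, 36, 44, 47, 57, 69, 91, 98, 104, 119, 127, 139, 147, 154, 172, 180, 183]

Fragment lengths:
  [0,3): 3 bp
  [3,15): 12 bp
  [15,26): 11 bp
  [26,36): 10 bp
  [36,44): 8 bp
  [44,47): 3 bp
  [47,57): 10 bp
  [57,69): 12 bp
  [69,91): 22 bp
  [91,98): 7 bp
  [98,104): 6 bp
  [104,119): 15 bp
  [119,127): 8 bp
  [127,139): 12 bp
  [139,147): 8 bp
  [147,154): 7 bp
  [154,172): 18 bp
  [172,180): 8 bp
  [180,183): 3 bp
  [183,197): 14 bp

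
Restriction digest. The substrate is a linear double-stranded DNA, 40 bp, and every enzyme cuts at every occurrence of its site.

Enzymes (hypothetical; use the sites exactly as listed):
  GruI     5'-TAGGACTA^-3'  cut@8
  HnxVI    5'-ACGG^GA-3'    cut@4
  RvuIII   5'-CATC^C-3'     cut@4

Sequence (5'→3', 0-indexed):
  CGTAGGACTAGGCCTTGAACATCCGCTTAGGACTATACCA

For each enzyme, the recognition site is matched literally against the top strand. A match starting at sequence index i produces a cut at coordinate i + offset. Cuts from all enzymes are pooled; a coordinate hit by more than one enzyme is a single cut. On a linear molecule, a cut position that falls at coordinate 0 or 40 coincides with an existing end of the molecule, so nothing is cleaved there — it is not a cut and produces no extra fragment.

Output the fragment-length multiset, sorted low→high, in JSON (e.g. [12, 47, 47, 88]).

Per-enzyme occurrences:
  GruI TAGGACTA/8: at [2, 27] ⇒ [10, 35]
  HnxVI (ACGGGA, off=4): no sites
  RvuIII CATCC/4: at [19] ⇒ [23]

Pooled cuts: [10, 23, 35]

Fragment lengths:
  [0,10): 10 bp
  [10,23): 13 bp
  [23,35): 12 bp
  [35,40): 5 bp

[5,10,12,13]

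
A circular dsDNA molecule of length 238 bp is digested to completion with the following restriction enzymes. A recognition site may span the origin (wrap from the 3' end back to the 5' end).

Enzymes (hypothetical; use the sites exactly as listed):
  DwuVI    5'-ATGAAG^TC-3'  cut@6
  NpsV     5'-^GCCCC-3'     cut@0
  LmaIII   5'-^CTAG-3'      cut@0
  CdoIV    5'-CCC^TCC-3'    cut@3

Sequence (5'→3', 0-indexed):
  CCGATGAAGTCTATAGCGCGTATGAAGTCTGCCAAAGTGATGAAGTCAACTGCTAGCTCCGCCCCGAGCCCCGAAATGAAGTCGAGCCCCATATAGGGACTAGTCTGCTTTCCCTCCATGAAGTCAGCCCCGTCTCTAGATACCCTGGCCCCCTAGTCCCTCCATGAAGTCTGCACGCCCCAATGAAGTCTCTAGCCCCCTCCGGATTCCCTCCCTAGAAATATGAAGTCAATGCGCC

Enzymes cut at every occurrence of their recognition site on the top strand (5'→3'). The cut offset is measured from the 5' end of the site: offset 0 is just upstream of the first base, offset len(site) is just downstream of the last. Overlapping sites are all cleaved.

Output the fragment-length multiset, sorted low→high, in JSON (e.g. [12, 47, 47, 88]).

Scan for sites:
  DwuVI ATGAAGTC/6: at [3, 21, 39, 75, 117, 163, 182, 222] ⇒ [9, 27, 45, 81, 123, 169, 188, 228]
  NpsV GCCCC/0: at [60, 67, 85, 126, 147, 176, 194, 235] ⇒ [60, 67, 85, 126, 147, 176, 194, 235]
  LmaIII CTAG/0: at [52, 99, 135, 152, 191, 214] ⇒ [52, 99, 135, 152, 191, 214]
  CdoIV CCCTCC/3: at [111, 157, 197, 208] ⇒ [114, 160, 200, 211]

All cut coordinates (distinct, sorted): [9, 27, 45, 52, 60, 67, 81, 85, 99, 114, 123, 126, 135, 147, 152, 160, 169, 176, 188, 191, 194, 200, 211, 214, 228, 235]

Fragments:
  9→27: 18 bp
  27→45: 18 bp
  45→52: 7 bp
  52→60: 8 bp
  60→67: 7 bp
  67→81: 14 bp
  81→85: 4 bp
  85→99: 14 bp
  99→114: 15 bp
  114→123: 9 bp
  123→126: 3 bp
  126→135: 9 bp
  135→147: 12 bp
  147→152: 5 bp
  152→160: 8 bp
  160→169: 9 bp
  169→176: 7 bp
  176→188: 12 bp
  188→191: 3 bp
  191→194: 3 bp
  194→200: 6 bp
  200→211: 11 bp
  211→214: 3 bp
  214→228: 14 bp
  228→235: 7 bp
  235→9 (wrap): 238-235+9 = 12 bp

[3,3,3,3,4,5,6,7,7,7,7,8,8,9,9,9,11,12,12,12,14,14,14,15,18,18]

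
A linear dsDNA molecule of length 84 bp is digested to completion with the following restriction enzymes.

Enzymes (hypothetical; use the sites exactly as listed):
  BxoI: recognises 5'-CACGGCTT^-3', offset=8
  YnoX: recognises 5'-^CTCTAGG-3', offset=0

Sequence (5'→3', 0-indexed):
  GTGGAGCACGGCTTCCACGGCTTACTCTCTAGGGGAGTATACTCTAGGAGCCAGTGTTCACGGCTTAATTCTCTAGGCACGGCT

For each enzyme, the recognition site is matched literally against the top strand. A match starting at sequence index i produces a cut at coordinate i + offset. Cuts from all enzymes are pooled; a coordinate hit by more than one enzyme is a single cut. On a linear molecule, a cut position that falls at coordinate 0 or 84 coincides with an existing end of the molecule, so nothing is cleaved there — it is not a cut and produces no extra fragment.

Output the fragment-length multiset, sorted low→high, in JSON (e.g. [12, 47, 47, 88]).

[3,4,9,14,14,15,25]

Per-enzyme occurrences:
  BxoI CACGGCTT/8: at [6, 15, 58] ⇒ [14, 23, 66]
  YnoX CTCTAGG/0: at [26, 41, 70] ⇒ [26, 41, 70]

All cut coordinates (distinct, sorted): [14, 23, 26, 41, 66, 70]

Fragments:
  [0,14): 14 bp
  [14,23): 9 bp
  [23,26): 3 bp
  [26,41): 15 bp
  [41,66): 25 bp
  [66,70): 4 bp
  [70,84): 14 bp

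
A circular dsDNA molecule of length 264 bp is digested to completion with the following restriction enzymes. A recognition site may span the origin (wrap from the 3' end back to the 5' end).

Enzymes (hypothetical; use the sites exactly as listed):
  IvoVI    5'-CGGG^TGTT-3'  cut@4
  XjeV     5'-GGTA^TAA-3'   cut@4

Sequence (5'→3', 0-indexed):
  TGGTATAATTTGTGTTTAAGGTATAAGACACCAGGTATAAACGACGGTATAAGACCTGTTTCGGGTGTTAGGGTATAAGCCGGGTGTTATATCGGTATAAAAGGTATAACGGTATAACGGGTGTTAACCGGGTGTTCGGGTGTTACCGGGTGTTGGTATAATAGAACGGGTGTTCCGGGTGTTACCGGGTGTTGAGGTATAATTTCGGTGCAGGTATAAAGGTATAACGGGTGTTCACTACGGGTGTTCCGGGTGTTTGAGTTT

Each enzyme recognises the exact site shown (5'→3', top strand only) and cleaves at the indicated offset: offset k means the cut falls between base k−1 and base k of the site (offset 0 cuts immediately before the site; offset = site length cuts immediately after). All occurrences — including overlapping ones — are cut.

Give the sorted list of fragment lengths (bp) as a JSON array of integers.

Scan for sites:
  IvoVI (CGGGTGTT, off=4): starts [61, 80, 117, 128, 136, 146, 166, 175, 185, 227, 240, 249] → cuts [65, 84, 121, 132, 140, 150, 170, 179, 189, 231, 244, 253]
  XjeV (GGTATAA, off=4): starts [1, 19, 33, 45, 71, 93, 102, 110, 154, 195, 212, 220] → cuts [5, 23, 37, 49, 75, 97, 106, 114, 158, 199, 216, 224]

All cut coordinates (distinct, sorted): [5, 23, 37, 49, 65, 75, 84, 97, 106, 114, 121, 132, 140, 150, 158, 170, 179, 189, 199, 216, 224, 231, 244, 253]

Fragments:
  5→23: 18 bp
  23→37: 14 bp
  37→49: 12 bp
  49→65: 16 bp
  65→75: 10 bp
  75→84: 9 bp
  84→97: 13 bp
  97→106: 9 bp
  106→114: 8 bp
  114→121: 7 bp
  121→132: 11 bp
  132→140: 8 bp
  140→150: 10 bp
  150→158: 8 bp
  158→170: 12 bp
  170→179: 9 bp
  179→189: 10 bp
  189→199: 10 bp
  199→216: 17 bp
  216→224: 8 bp
  224→231: 7 bp
  231→244: 13 bp
  244→253: 9 bp
  253→5 (wrap): 264-253+5 = 16 bp

[7,7,8,8,8,8,9,9,9,9,10,10,10,10,11,12,12,13,13,14,16,16,17,18]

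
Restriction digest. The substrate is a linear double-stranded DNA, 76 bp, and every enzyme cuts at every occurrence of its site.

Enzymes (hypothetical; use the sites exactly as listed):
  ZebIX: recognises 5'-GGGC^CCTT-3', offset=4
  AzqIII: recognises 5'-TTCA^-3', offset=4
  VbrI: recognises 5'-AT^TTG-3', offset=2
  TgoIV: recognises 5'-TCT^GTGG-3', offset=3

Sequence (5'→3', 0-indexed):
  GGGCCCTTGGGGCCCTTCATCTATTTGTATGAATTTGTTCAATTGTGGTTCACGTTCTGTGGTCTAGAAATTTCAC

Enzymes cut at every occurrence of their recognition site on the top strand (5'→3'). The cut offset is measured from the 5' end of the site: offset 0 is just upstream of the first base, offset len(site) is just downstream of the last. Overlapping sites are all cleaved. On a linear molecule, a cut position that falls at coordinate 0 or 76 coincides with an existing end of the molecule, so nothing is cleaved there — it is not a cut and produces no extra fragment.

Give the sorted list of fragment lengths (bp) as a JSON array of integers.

Scan for sites:
  ZebIX GGGCCCTT/4: at [0, 9] ⇒ [4, 13]
  AzqIII TTCA/4: at [15, 37, 48, 71] ⇒ [19, 41, 52, 75]
  VbrI ATTTG/2: at [22, 32] ⇒ [24, 34]
  TgoIV TCTGTGG/3: at [55] ⇒ [58]

Pooled cuts: [4, 13, 19, 24, 34, 41, 52, 58, 75]

Fragment lengths:
  [0,4): 4 bp
  [4,13): 9 bp
  [13,19): 6 bp
  [19,24): 5 bp
  [24,34): 10 bp
  [34,41): 7 bp
  [41,52): 11 bp
  [52,58): 6 bp
  [58,75): 17 bp
  [75,76): 1 bp

[1,4,5,6,6,7,9,10,11,17]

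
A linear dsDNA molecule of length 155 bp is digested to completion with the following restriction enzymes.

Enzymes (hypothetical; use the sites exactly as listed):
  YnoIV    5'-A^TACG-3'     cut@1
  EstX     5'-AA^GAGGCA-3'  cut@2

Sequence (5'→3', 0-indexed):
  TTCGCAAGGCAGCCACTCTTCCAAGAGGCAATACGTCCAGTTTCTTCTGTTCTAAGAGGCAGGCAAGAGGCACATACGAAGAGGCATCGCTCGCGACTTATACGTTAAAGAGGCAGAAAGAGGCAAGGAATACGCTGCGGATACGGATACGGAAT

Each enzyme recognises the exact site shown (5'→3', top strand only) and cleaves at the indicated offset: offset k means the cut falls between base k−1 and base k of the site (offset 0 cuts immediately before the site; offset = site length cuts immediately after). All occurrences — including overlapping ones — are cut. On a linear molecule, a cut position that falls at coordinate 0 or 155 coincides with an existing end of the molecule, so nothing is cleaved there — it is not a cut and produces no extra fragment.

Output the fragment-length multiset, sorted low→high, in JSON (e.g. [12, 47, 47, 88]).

[6,6,7,8,8,9,10,11,11,11,20,24,24]

Site scan:
  YnoIV (ATACG, off=1): starts [30, 73, 99, 129, 140, 146] → cuts [31, 74, 100, 130, 141, 147]
  EstX (AAGAGGCA, off=2): starts [22, 53, 64, 78, 107, 117] → cuts [24, 55, 66, 80, 109, 119]

Pooled cuts: [24, 31, 55, 66, 74, 80, 100, 109, 119, 130, 141, 147]

Fragments:
  [0,24): 24 bp
  [24,31): 7 bp
  [31,55): 24 bp
  [55,66): 11 bp
  [66,74): 8 bp
  [74,80): 6 bp
  [80,100): 20 bp
  [100,109): 9 bp
  [109,119): 10 bp
  [119,130): 11 bp
  [130,141): 11 bp
  [141,147): 6 bp
  [147,155): 8 bp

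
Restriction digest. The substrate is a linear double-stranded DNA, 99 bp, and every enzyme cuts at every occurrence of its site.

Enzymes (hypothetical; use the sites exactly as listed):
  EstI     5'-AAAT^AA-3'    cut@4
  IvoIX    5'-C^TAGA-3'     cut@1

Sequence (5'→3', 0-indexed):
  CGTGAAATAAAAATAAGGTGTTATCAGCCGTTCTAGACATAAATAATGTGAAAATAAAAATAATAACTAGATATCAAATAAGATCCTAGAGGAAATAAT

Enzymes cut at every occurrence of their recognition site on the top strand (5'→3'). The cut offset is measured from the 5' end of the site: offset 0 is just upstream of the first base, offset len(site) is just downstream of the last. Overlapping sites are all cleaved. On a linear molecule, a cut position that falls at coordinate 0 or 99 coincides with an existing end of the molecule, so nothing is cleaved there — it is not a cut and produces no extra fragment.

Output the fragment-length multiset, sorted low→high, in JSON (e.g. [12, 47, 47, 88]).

Site scan:
  EstI (AAATAA, off=4): starts [4, 10, 40, 51, 57, 75, 92] → cuts [8, 14, 44, 55, 61, 79, 96]
  IvoIX (CTAGA, off=1): starts [32, 66, 85] → cuts [33, 67, 86]

Pooled cuts: [8, 14, 33, 44, 55, 61, 67, 79, 86, 96]

Fragments:
  [0,8): 8 bp
  [8,14): 6 bp
  [14,33): 19 bp
  [33,44): 11 bp
  [44,55): 11 bp
  [55,61): 6 bp
  [61,67): 6 bp
  [67,79): 12 bp
  [79,86): 7 bp
  [86,96): 10 bp
  [96,99): 3 bp

[3,6,6,6,7,8,10,11,11,12,19]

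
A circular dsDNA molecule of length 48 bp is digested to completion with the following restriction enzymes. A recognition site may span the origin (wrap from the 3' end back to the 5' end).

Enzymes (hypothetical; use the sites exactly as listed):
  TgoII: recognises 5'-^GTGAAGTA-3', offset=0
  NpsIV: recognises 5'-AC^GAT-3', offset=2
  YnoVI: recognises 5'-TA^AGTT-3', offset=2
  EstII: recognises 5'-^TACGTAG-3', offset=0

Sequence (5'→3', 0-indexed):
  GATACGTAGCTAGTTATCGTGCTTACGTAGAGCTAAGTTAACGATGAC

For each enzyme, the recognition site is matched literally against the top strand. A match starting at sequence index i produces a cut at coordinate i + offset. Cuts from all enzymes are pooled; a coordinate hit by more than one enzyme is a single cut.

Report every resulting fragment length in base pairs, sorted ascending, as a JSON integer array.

Per-enzyme occurrences:
  TgoII (GTGAAGTA, off=0): no sites
  NpsIV (ACGAT, off=2): starts [40, 46] → cuts [0, 42]
  YnoVI (TAAGTT, off=2): starts [33] → cuts [35]
  EstII (TACGTAG, off=0): starts [2, 23] → cuts [2, 23]

All cut coordinates (distinct, sorted): [0, 2, 23, 35, 42]

Fragments:
  0→2: 2 bp
  2→23: 21 bp
  23→35: 12 bp
  35→42: 7 bp
  42→0 (wrap): 48-42+0 = 6 bp

[2,6,7,12,21]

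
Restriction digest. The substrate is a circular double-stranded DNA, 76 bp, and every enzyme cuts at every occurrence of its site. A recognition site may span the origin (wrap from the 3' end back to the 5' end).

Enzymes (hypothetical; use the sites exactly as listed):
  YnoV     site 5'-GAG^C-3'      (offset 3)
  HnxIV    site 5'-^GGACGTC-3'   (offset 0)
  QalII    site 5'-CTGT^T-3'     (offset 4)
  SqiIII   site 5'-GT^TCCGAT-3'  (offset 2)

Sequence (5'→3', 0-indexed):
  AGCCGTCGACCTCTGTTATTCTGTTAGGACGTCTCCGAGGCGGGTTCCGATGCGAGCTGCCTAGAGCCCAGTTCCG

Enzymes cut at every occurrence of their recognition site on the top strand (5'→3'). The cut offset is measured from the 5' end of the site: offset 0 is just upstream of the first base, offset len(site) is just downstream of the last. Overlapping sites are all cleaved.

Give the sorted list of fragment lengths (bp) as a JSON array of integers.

Per-enzyme occurrences:
  YnoV (GAGC, off=3): starts [53, 63, 75] → cuts [2, 56, 66]
  HnxIV (GGACGTC, off=0): starts [26] → cuts [26]
  QalII (CTGTT, off=4): starts [12, 20] → cuts [16, 24]
  SqiIII (GTTCCGAT, off=2): starts [43] → cuts [45]

Pooled cuts: [2, 16, 24, 26, 45, 56, 66]

Fragment lengths:
  2→16: 14 bp
  16→24: 8 bp
  24→26: 2 bp
  26→45: 19 bp
  45→56: 11 bp
  56→66: 10 bp
  66→2 (wrap): 76-66+2 = 12 bp

[2,8,10,11,12,14,19]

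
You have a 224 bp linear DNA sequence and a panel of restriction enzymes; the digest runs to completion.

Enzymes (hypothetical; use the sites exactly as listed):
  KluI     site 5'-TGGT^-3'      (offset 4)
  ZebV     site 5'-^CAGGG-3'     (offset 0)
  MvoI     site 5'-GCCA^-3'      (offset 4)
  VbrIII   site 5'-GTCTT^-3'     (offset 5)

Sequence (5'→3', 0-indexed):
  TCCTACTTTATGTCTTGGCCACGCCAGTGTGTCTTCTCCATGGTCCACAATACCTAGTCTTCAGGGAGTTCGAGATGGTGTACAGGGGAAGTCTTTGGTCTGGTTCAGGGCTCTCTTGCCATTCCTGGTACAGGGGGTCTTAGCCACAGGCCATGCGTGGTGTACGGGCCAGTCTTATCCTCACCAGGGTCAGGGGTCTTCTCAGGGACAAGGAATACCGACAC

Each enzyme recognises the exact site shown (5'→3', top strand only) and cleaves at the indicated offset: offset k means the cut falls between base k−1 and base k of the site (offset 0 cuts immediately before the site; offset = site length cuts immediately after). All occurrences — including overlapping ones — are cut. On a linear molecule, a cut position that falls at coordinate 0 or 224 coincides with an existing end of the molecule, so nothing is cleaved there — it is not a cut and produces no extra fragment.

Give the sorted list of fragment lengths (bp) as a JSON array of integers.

Site scan:
  KluI (TGGT, off=4): starts [40, 75, 95, 100, 125, 157] → cuts [44, 79, 99, 104, 129, 161]
  ZebV (CAGGG, off=0): starts [61, 82, 105, 130, 184, 190, 202] → cuts [61, 82, 105, 130, 184, 190, 202]
  MvoI (GCCA, off=4): starts [17, 22, 117, 142, 149, 167] → cuts [21, 26, 121, 146, 153, 171]
  VbrIII (GTCTT, off=5): starts [11, 30, 56, 90, 136, 171, 195] → cuts [16, 35, 61, 95, 141, 176, 200]

All cut coordinates (distinct, sorted): [16, 21, 26, 35, 44, 61, 79, 82, 95, 99, 104, 105, 121, 129, 130, 141, 146, 153, 161, 171, 176, 184, 190, 200, 202]

Fragments:
  [0,16): 16 bp
  [16,21): 5 bp
  [21,26): 5 bp
  [26,35): 9 bp
  [35,44): 9 bp
  [44,61): 17 bp
  [61,79): 18 bp
  [79,82): 3 bp
  [82,95): 13 bp
  [95,99): 4 bp
  [99,104): 5 bp
  [104,105): 1 bp
  [105,121): 16 bp
  [121,129): 8 bp
  [129,130): 1 bp
  [130,141): 11 bp
  [141,146): 5 bp
  [146,153): 7 bp
  [153,161): 8 bp
  [161,171): 10 bp
  [171,176): 5 bp
  [176,184): 8 bp
  [184,190): 6 bp
  [190,200): 10 bp
  [200,202): 2 bp
  [202,224): 22 bp

[1,1,2,3,4,5,5,5,5,5,6,7,8,8,8,9,9,10,10,11,13,16,16,17,18,22]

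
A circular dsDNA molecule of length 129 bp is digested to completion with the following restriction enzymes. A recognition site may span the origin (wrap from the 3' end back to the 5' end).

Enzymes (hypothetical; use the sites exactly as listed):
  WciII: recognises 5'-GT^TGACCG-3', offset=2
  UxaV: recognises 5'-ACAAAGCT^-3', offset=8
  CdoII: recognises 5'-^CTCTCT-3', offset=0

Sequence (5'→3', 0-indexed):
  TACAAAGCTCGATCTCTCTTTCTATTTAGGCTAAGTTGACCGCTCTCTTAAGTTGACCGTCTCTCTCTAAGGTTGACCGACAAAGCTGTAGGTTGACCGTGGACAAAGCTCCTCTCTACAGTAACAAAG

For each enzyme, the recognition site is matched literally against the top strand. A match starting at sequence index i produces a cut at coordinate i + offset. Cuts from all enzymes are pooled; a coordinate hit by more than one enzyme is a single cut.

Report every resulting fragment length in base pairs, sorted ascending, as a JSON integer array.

Scan for sites:
  WciII (GTTGACCG, off=2): starts [34, 51, 71, 91] → cuts [36, 53, 73, 93]
  UxaV (ACAAAGCT, off=8): starts [1, 79, 102] → cuts [9, 87, 110]
  CdoII (CTCTCT, off=0): starts [13, 42, 60, 62, 111] → cuts [13, 42, 60, 62, 111]

All cut coordinates (distinct, sorted): [9, 13, 36, 42, 53, 60, 62, 73, 87, 93, 110, 111]

Fragments:
  9→13: 4 bp
  13→36: 23 bp
  36→42: 6 bp
  42→53: 11 bp
  53→60: 7 bp
  60→62: 2 bp
  62→73: 11 bp
  73→87: 14 bp
  87→93: 6 bp
  93→110: 17 bp
  110→111: 1 bp
  111→9 (wrap): 129-111+9 = 27 bp

[1,2,4,6,6,7,11,11,14,17,23,27]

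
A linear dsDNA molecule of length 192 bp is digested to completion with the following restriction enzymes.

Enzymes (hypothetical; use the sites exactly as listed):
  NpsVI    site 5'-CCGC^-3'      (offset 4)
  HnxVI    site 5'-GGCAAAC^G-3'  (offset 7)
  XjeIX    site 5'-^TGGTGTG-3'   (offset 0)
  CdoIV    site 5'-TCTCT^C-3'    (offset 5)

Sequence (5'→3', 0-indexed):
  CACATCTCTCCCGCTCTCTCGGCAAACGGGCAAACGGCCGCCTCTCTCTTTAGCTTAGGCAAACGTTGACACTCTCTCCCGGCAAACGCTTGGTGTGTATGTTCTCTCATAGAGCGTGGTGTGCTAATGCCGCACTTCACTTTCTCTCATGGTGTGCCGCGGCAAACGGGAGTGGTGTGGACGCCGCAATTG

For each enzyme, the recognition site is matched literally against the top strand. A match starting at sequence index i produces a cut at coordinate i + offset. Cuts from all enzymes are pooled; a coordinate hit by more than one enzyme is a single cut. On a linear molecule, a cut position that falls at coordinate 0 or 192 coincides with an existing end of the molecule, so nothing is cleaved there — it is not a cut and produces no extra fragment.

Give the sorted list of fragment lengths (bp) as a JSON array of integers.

[2,3,5,5,5,5,6,6,7,8,8,9,9,10,11,13,14,15,17,17,17]

Scan for sites:
  NpsVI CCGC/4: at [10, 37, 129, 156, 183] ⇒ [14, 41, 133, 160, 187]
  HnxVI GGCAAACG/7: at [20, 28, 57, 80, 160] ⇒ [27, 35, 64, 87, 167]
  XjeIX TGGTGTG/0: at [90, 116, 149, 172] ⇒ [90, 116, 149, 172]
  CdoIV TCTCTC/5: at [4, 14, 42, 72, 102, 142] ⇒ [9, 19, 47, 77, 107, 147]

All cut coordinates (distinct, sorted): [9, 14, 19, 27, 35, 41, 47, 64, 77, 87, 90, 107, 116, 133, 147, 149, 160, 167, 172, 187]

Fragments:
  [0,9): 9 bp
  [9,14): 5 bp
  [14,19): 5 bp
  [19,27): 8 bp
  [27,35): 8 bp
  [35,41): 6 bp
  [41,47): 6 bp
  [47,64): 17 bp
  [64,77): 13 bp
  [77,87): 10 bp
  [87,90): 3 bp
  [90,107): 17 bp
  [107,116): 9 bp
  [116,133): 17 bp
  [133,147): 14 bp
  [147,149): 2 bp
  [149,160): 11 bp
  [160,167): 7 bp
  [167,172): 5 bp
  [172,187): 15 bp
  [187,192): 5 bp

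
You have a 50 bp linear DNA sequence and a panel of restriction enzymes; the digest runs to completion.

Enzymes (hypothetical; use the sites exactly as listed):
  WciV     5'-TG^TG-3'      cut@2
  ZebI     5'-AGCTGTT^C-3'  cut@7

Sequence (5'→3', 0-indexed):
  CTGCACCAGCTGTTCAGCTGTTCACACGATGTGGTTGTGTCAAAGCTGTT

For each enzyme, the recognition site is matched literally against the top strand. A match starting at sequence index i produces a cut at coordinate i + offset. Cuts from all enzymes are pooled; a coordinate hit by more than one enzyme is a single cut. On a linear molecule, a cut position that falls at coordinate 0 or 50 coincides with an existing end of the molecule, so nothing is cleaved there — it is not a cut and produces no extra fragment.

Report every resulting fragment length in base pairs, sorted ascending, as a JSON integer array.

Scan for sites:
  WciV (TGTG, off=2): starts [29, 35] → cuts [31, 37]
  ZebI (AGCTGTTC, off=7): starts [7, 15] → cuts [14, 22]

All cut coordinates (distinct, sorted): [14, 22, 31, 37]

Fragment lengths:
  [0,14): 14 bp
  [14,22): 8 bp
  [22,31): 9 bp
  [31,37): 6 bp
  [37,50): 13 bp

[6,8,9,13,14]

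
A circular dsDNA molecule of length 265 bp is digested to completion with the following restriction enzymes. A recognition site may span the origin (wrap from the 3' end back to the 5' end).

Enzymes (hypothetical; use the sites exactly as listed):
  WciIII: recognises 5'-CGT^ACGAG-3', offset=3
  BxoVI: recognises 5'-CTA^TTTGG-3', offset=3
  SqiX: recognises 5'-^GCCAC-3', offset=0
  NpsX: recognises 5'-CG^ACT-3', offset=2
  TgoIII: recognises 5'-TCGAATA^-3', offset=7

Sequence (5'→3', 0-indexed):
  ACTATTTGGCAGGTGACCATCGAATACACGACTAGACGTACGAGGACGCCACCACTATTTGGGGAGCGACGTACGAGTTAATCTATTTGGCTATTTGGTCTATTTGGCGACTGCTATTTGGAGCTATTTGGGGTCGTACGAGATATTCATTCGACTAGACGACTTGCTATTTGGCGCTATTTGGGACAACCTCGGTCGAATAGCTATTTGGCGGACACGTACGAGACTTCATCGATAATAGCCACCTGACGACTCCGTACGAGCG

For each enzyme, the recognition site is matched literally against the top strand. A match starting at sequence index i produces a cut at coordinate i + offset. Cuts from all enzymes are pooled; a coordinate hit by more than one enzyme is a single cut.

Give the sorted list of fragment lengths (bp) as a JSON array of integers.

Site scan:
  WciIII (CGTACGAG, off=3): starts [36, 69, 134, 217, 255] → cuts [39, 72, 137, 220, 258]
  BxoVI (CTATTTGG, off=3): starts [1, 54, 82, 90, 99, 113, 123, 166, 176, 203] → cuts [4, 57, 85, 93, 102, 116, 126, 169, 179, 206]
  SqiX (GCCAC, off=0): starts [47, 240] → cuts [47, 240]
  NpsX (CGACT, off=2): starts [28, 107, 151, 159, 249, 263] → cuts [0, 30, 109, 153, 161, 251]
  TgoIII (TCGAATA, off=7): starts [19, 195] → cuts [26, 202]

All cut coordinates (distinct, sorted): [0, 4, 26, 30, 39, 47, 57, 72, 85, 93, 102, 109, 116, 126, 137, 153, 161, 169, 179, 202, 206, 220, 240, 251, 258]

Fragments:
  0→4: 4 bp
  4→26: 22 bp
  26→30: 4 bp
  30→39: 9 bp
  39→47: 8 bp
  47→57: 10 bp
  57→72: 15 bp
  72→85: 13 bp
  85→93: 8 bp
  93→102: 9 bp
  102→109: 7 bp
  109→116: 7 bp
  116→126: 10 bp
  126→137: 11 bp
  137→153: 16 bp
  153→161: 8 bp
  161→169: 8 bp
  169→179: 10 bp
  179→202: 23 bp
  202→206: 4 bp
  206→220: 14 bp
  220→240: 20 bp
  240→251: 11 bp
  251→258: 7 bp
  258→0 (wrap): 265-258+0 = 7 bp

[4,4,4,7,7,7,7,8,8,8,8,9,9,10,10,10,11,11,13,14,15,16,20,22,23]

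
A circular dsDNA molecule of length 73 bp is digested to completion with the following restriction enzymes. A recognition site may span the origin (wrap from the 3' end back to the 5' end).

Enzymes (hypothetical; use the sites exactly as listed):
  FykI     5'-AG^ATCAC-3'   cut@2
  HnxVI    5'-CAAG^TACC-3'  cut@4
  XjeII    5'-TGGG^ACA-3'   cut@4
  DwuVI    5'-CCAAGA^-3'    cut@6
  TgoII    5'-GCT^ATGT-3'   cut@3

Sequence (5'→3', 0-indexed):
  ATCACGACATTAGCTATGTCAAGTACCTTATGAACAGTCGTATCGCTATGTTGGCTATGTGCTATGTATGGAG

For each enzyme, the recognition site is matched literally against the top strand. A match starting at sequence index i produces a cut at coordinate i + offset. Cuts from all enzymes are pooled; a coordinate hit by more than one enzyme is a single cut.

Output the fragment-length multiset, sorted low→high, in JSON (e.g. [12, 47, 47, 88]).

Site scan:
  FykI (AGATCAC, off=2): starts [71] → cuts [0]
  HnxVI (CAAGTACC, off=4): starts [19] → cuts [23]
  XjeII (TGGGACA, off=4): no sites
  DwuVI (CCAAGA, off=6): no sites
  TgoII (GCTATGT, off=3): starts [12, 44, 53, 60] → cuts [15, 47, 56, 63]

Pooled cuts: [0, 15, 23, 47, 56, 63]

Fragment lengths:
  0→15: 15 bp
  15→23: 8 bp
  23→47: 24 bp
  47→56: 9 bp
  56→63: 7 bp
  63→0 (wrap): 73-63+0 = 10 bp

[7,8,9,10,15,24]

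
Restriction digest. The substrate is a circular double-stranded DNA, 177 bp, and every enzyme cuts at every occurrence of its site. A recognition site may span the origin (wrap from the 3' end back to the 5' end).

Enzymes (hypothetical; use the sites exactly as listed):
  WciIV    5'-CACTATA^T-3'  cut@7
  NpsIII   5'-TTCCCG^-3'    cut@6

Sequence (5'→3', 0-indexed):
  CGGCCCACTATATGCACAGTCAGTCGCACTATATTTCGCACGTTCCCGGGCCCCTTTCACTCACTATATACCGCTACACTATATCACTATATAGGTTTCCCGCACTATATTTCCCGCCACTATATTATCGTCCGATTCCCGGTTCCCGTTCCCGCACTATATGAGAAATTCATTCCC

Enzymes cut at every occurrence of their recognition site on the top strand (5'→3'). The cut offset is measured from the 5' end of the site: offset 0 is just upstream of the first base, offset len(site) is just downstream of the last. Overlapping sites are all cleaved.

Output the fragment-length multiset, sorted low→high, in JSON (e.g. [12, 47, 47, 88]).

Scan for sites:
  WciIV CACTATAT/7: at [5, 26, 61, 76, 84, 102, 117, 154] ⇒ [12, 33, 68, 83, 91, 109, 124, 161]
  NpsIII TTCCCG/6: at [42, 96, 110, 135, 142, 148] ⇒ [48, 102, 116, 141, 148, 154]

All cut coordinates (distinct, sorted): [12, 33, 48, 68, 83, 91, 102, 109, 116, 124, 141, 148, 154, 161]

Fragment lengths:
  12→33: 21 bp
  33→48: 15 bp
  48→68: 20 bp
  68→83: 15 bp
  83→91: 8 bp
  91→102: 11 bp
  102→109: 7 bp
  109→116: 7 bp
  116→124: 8 bp
  124→141: 17 bp
  141→148: 7 bp
  148→154: 6 bp
  154→161: 7 bp
  161→12 (wrap): 177-161+12 = 28 bp

[6,7,7,7,7,8,8,11,15,15,17,20,21,28]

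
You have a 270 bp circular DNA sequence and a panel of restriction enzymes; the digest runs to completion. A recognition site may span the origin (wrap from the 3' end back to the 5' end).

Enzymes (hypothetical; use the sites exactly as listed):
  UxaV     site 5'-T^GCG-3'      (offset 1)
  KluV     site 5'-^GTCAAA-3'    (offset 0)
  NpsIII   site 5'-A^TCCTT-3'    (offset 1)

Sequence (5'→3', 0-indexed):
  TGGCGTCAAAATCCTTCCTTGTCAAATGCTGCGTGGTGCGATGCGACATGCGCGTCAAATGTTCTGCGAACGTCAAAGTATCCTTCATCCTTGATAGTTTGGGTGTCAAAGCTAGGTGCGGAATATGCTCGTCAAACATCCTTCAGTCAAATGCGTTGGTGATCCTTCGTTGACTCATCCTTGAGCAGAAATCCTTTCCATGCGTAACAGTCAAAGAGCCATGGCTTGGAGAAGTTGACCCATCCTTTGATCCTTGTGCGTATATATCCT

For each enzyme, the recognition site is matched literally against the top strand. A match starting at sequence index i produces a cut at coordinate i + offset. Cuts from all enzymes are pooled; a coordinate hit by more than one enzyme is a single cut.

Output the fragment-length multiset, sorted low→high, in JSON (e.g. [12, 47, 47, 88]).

Site scan:
  UxaV TGCG/1: at [29, 36, 41, 48, 64, 116, 151, 200, 256] ⇒ [30, 37, 42, 49, 65, 117, 152, 201, 257]
  KluV GTCAAA/0: at [4, 20, 53, 71, 104, 130, 145, 209] ⇒ [4, 20, 53, 71, 104, 130, 145, 209]
  NpsIII ATCCTT/1: at [10, 79, 86, 137, 161, 176, 190, 241, 249, 265] ⇒ [11, 80, 87, 138, 162, 177, 191, 242, 250, 266]

All cut coordinates (distinct, sorted): [4, 11, 20, 30, 37, 42, 49, 53, 65, 71, 80, 87, 104, 117, 130, 138, 145, 152, 162, 177, 191, 201, 209, 242, 250, 257, 266]

Fragments:
  4→11: 7 bp
  11→20: 9 bp
  20→30: 10 bp
  30→37: 7 bp
  37→42: 5 bp
  42→49: 7 bp
  49→53: 4 bp
  53→65: 12 bp
  65→71: 6 bp
  71→80: 9 bp
  80→87: 7 bp
  87→104: 17 bp
  104→117: 13 bp
  117→130: 13 bp
  130→138: 8 bp
  138→145: 7 bp
  145→152: 7 bp
  152→162: 10 bp
  162→177: 15 bp
  177→191: 14 bp
  191→201: 10 bp
  201→209: 8 bp
  209→242: 33 bp
  242→250: 8 bp
  250→257: 7 bp
  257→266: 9 bp
  266→4 (wrap): 270-266+4 = 8 bp

[4,5,6,7,7,7,7,7,7,7,8,8,8,8,9,9,9,10,10,10,12,13,13,14,15,17,33]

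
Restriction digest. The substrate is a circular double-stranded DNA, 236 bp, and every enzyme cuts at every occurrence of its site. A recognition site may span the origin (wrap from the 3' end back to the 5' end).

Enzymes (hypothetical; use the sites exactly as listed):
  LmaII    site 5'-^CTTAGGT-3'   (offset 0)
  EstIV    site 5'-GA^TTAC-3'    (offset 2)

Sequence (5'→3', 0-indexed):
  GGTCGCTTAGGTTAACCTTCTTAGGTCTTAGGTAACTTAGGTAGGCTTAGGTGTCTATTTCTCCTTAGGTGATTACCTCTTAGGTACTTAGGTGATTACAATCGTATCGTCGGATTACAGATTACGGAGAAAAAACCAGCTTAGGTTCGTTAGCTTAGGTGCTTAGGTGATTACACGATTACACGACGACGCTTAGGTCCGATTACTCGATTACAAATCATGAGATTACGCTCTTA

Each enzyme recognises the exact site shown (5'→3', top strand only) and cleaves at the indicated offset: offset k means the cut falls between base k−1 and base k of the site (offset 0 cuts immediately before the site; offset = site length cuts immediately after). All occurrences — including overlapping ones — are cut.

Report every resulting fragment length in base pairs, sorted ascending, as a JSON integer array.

[6,7,7,7,8,8,8,8,9,9,9,9,9,10,11,13,14,14,15,18,18,19]

Site scan:
  LmaII CTTAGGT/0: at [5, 19, 26, 35, 45, 63, 78, 86, 139, 153, 161, 191, 232] ⇒ [5, 19, 26, 35, 45, 63, 78, 86, 139, 153, 161, 191, 232]
  EstIV GATTAC/2: at [70, 93, 112, 119, 168, 176, 200, 208, 223] ⇒ [72, 95, 114, 121, 170, 178, 202, 210, 225]

All cut coordinates (distinct, sorted): [5, 19, 26, 35, 45, 63, 72, 78, 86, 95, 114, 121, 139, 153, 161, 170, 178, 191, 202, 210, 225, 232]

Fragments:
  5→19: 14 bp
  19→26: 7 bp
  26→35: 9 bp
  35→45: 10 bp
  45→63: 18 bp
  63→72: 9 bp
  72→78: 6 bp
  78→86: 8 bp
  86→95: 9 bp
  95→114: 19 bp
  114→121: 7 bp
  121→139: 18 bp
  139→153: 14 bp
  153→161: 8 bp
  161→170: 9 bp
  170→178: 8 bp
  178→191: 13 bp
  191→202: 11 bp
  202→210: 8 bp
  210→225: 15 bp
  225→232: 7 bp
  232→5 (wrap): 236-232+5 = 9 bp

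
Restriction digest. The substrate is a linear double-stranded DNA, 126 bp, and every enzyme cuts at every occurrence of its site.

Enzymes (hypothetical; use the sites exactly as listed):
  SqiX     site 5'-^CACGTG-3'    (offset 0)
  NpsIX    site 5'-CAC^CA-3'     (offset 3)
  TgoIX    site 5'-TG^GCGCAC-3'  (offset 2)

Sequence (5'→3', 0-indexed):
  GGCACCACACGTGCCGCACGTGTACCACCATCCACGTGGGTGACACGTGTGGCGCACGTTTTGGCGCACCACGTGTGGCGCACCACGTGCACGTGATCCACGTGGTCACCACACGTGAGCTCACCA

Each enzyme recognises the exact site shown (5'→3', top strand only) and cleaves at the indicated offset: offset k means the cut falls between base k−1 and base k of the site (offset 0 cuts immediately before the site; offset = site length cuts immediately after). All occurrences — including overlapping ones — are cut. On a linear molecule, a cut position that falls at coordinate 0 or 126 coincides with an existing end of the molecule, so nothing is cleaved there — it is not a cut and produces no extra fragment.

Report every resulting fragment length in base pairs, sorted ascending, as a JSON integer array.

[2,2,2,4,5,6,6,6,8,8,9,9,11,11,12,12,13]

Per-enzyme occurrences:
  SqiX CACGTG/0: at [7, 16, 32, 43, 69, 83, 89, 98, 111] ⇒ [7, 16, 32, 43, 69, 83, 89, 98, 111]
  NpsIX CACCA/3: at [2, 25, 66, 80, 106, 121] ⇒ [5, 28, 69, 83, 109, 124]
  TgoIX TGGCGCAC/2: at [49, 61, 75] ⇒ [51, 63, 77]

Pooled cuts: [5, 7, 16, 28, 32, 43, 51, 63, 69, 77, 83, 89, 98, 109, 111, 124]

Fragments:
  [0,5): 5 bp
  [5,7): 2 bp
  [7,16): 9 bp
  [16,28): 12 bp
  [28,32): 4 bp
  [32,43): 11 bp
  [43,51): 8 bp
  [51,63): 12 bp
  [63,69): 6 bp
  [69,77): 8 bp
  [77,83): 6 bp
  [83,89): 6 bp
  [89,98): 9 bp
  [98,109): 11 bp
  [109,111): 2 bp
  [111,124): 13 bp
  [124,126): 2 bp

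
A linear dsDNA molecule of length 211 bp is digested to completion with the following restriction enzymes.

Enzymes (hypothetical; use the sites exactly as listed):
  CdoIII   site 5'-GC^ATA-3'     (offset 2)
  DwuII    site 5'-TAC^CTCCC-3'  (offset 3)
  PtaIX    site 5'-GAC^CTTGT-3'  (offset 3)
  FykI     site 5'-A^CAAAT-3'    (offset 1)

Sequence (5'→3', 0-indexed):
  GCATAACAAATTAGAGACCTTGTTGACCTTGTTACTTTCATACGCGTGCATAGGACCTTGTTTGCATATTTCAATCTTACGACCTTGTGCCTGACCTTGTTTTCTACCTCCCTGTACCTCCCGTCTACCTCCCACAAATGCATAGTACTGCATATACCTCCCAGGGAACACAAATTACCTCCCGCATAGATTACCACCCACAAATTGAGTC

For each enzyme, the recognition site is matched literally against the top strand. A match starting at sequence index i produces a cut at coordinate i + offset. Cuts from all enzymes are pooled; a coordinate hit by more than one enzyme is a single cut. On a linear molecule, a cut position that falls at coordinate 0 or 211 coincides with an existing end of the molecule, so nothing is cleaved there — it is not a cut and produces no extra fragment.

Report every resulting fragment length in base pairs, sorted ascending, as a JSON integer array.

Site scan:
  CdoIII (GCATA, off=2): starts [0, 47, 63, 139, 149, 183] → cuts [2, 49, 65, 141, 151, 185]
  DwuII (TACCTCCC, off=3): starts [104, 114, 125, 154, 175] → cuts [107, 117, 128, 157, 178]
  PtaIX (GACCTTGT, off=3): starts [15, 24, 53, 80, 92] → cuts [18, 27, 56, 83, 95]
  FykI (ACAAAT, off=1): starts [5, 133, 169, 199] → cuts [6, 134, 170, 200]

Pooled cuts: [2, 6, 18, 27, 49, 56, 65, 83, 95, 107, 117, 128, 134, 141, 151, 157, 170, 178, 185, 200]

Fragments:
  [0,2): 2 bp
  [2,6): 4 bp
  [6,18): 12 bp
  [18,27): 9 bp
  [27,49): 22 bp
  [49,56): 7 bp
  [56,65): 9 bp
  [65,83): 18 bp
  [83,95): 12 bp
  [95,107): 12 bp
  [107,117): 10 bp
  [117,128): 11 bp
  [128,134): 6 bp
  [134,141): 7 bp
  [141,151): 10 bp
  [151,157): 6 bp
  [157,170): 13 bp
  [170,178): 8 bp
  [178,185): 7 bp
  [185,200): 15 bp
  [200,211): 11 bp

[2,4,6,6,7,7,7,8,9,9,10,10,11,11,12,12,12,13,15,18,22]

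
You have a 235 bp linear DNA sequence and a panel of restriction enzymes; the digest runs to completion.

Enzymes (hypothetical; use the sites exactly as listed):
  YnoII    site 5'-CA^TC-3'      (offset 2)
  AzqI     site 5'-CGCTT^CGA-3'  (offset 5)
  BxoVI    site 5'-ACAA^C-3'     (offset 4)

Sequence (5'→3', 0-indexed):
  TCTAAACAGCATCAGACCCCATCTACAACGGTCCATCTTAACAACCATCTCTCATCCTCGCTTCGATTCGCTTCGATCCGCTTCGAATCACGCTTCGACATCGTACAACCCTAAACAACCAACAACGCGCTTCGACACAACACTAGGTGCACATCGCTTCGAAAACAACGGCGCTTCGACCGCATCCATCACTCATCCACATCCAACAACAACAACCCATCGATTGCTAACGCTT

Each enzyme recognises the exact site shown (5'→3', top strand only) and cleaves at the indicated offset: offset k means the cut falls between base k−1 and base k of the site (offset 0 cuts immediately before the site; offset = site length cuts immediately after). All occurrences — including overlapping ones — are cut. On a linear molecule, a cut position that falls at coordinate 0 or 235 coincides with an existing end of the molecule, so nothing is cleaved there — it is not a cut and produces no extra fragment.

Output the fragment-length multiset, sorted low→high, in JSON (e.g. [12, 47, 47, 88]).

[3,3,3,4,4,5,6,6,7,7,7,7,7,7,8,8,8,8,8,9,9,9,10,10,10,10,11,12,13,16]

Per-enzyme occurrences:
  YnoII CATC/2: at [9, 19, 33, 45, 52, 98, 151, 182, 186, 193, 199, 217] ⇒ [11, 21, 35, 47, 54, 100, 153, 184, 188, 195, 201, 219]
  AzqI CGCTTCGA/5: at [58, 68, 78, 90, 127, 154, 171] ⇒ [63, 73, 83, 95, 132, 159, 176]
  BxoVI ACAAC/4: at [24, 40, 104, 114, 121, 136, 164, 205, 208, 211] ⇒ [28, 44, 108, 118, 125, 140, 168, 209, 212, 215]

All cut coordinates (distinct, sorted): [11, 21, 28, 35, 44, 47, 54, 63, 73, 83, 95, 100, 108, 118, 125, 132, 140, 153, 159, 168, 176, 184, 188, 195, 201, 209, 212, 215, 219]

Fragments:
  [0,11): 11 bp
  [11,21): 10 bp
  [21,28): 7 bp
  [28,35): 7 bp
  [35,44): 9 bp
  [44,47): 3 bp
  [47,54): 7 bp
  [54,63): 9 bp
  [63,73): 10 bp
  [73,83): 10 bp
  [83,95): 12 bp
  [95,100): 5 bp
  [100,108): 8 bp
  [108,118): 10 bp
  [118,125): 7 bp
  [125,132): 7 bp
  [132,140): 8 bp
  [140,153): 13 bp
  [153,159): 6 bp
  [159,168): 9 bp
  [168,176): 8 bp
  [176,184): 8 bp
  [184,188): 4 bp
  [188,195): 7 bp
  [195,201): 6 bp
  [201,209): 8 bp
  [209,212): 3 bp
  [212,215): 3 bp
  [215,219): 4 bp
  [219,235): 16 bp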